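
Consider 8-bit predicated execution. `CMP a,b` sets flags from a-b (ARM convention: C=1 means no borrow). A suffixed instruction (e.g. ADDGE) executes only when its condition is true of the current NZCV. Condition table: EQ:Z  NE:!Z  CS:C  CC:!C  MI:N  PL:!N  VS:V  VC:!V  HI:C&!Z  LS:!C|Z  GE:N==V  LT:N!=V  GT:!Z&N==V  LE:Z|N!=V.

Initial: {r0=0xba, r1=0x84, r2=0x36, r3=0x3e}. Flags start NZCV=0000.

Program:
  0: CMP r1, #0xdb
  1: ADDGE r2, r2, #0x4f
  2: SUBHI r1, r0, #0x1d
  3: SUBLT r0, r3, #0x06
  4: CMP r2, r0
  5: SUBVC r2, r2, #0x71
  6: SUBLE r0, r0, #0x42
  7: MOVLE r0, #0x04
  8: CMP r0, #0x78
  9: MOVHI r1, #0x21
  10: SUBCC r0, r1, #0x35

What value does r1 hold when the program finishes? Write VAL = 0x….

VAL = 0x84

[0] flags=1000 → (cmp)
[1] flags=1000 GE?F → skip
[2] flags=1000 HI?F → skip
[3] flags=1000 LT?T → r0=0x38
[4] flags=1000 → (cmp)
[5] flags=1000 VC?T → r2=0xc5
[6] flags=1000 LE?T → r0=0xf6
[7] flags=1000 LE?T → r0=0x04
[8] flags=1000 → (cmp)
[9] flags=1000 HI?F → skip
[10] flags=1000 CC?T → r0=0x4f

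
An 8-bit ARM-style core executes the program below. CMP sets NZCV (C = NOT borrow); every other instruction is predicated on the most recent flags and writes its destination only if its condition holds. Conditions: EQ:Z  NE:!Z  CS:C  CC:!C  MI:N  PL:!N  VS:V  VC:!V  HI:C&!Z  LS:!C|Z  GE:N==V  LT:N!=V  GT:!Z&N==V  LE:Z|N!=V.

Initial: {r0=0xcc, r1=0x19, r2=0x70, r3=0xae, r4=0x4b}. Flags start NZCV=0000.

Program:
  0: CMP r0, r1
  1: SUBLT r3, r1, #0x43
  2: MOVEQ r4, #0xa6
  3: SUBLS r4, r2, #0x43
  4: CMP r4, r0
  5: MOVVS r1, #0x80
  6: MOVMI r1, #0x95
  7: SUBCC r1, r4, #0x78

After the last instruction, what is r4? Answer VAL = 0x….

[0] flags=1010 → (cmp)
[1] flags=1010 LT?T → r3=0xd6
[2] flags=1010 EQ?F → skip
[3] flags=1010 LS?F → skip
[4] flags=0000 → (cmp)
[5] flags=0000 VS?F → skip
[6] flags=0000 MI?F → skip
[7] flags=0000 CC?T → r1=0xd3

VAL = 0x4b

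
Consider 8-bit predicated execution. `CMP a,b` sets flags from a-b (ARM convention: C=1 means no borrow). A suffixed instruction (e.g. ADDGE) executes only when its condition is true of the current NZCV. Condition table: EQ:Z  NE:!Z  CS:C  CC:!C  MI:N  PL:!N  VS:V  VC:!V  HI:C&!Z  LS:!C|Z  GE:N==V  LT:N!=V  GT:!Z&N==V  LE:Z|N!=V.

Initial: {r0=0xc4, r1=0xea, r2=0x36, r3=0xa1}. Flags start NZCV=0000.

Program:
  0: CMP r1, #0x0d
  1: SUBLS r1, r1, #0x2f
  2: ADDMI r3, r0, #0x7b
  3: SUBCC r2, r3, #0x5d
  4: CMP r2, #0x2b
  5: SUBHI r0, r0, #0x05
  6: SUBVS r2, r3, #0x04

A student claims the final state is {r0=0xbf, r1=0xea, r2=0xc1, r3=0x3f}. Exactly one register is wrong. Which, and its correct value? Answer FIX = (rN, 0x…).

FIX = (r2, 0x36)

[0] flags=1010 → (cmp)
[1] flags=1010 LS?F → skip
[2] flags=1010 MI?T → r3=0x3f
[3] flags=1010 CC?F → skip
[4] flags=0010 → (cmp)
[5] flags=0010 HI?T → r0=0xbf
[6] flags=0010 VS?F → skip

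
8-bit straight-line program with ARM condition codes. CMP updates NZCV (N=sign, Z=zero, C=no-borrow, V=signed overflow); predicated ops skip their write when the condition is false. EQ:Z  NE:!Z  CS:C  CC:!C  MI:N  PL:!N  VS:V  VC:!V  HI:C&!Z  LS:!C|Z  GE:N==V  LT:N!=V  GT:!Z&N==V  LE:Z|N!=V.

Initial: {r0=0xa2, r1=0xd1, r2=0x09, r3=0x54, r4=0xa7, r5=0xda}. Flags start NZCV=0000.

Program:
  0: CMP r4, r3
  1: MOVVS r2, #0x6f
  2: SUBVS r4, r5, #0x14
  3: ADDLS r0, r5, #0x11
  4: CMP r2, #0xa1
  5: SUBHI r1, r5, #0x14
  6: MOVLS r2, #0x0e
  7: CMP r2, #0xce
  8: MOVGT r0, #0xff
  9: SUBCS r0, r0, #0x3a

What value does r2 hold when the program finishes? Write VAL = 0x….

VAL = 0x0e

[0] flags=0011 → (cmp)
[1] flags=0011 VS?T → r2=0x6f
[2] flags=0011 VS?T → r4=0xc6
[3] flags=0011 LS?F → skip
[4] flags=1001 → (cmp)
[5] flags=1001 HI?F → skip
[6] flags=1001 LS?T → r2=0x0e
[7] flags=0000 → (cmp)
[8] flags=0000 GT?T → r0=0xff
[9] flags=0000 CS?F → skip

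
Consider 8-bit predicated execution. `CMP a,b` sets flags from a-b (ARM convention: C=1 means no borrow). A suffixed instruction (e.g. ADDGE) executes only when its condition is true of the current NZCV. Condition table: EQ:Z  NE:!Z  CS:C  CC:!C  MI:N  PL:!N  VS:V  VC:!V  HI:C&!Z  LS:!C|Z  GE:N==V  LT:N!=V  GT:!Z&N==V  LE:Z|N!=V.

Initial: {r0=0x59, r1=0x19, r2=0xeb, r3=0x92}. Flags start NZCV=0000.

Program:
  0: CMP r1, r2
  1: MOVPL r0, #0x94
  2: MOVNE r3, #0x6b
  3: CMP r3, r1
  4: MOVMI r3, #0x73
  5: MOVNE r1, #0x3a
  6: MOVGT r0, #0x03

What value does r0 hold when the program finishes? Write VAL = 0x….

VAL = 0x03

0: ✓ CMP  NZCV=0000
1: ✓ MOVPL  r0←0x94
2: ✓ MOVNE  r3←0x6b
3: ✓ CMP  NZCV=0010
4: · MOVMI
5: ✓ MOVNE  r1←0x3a
6: ✓ MOVGT  r0←0x03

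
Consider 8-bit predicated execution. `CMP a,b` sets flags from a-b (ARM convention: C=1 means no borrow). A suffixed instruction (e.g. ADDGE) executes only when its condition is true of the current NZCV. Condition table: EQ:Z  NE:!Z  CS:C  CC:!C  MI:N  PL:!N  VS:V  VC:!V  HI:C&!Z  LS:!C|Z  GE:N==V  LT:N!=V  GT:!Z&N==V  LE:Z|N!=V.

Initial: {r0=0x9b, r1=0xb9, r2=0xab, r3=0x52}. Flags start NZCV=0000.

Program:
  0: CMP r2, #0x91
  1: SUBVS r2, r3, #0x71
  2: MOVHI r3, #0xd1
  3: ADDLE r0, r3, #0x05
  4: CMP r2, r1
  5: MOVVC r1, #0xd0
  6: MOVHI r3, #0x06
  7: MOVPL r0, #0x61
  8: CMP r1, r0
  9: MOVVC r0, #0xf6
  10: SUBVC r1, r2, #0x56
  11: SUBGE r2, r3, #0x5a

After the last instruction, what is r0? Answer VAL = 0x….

0: ✓ CMP  NZCV=0010
1: · SUBVS
2: ✓ MOVHI  r3←0xd1
3: · ADDLE
4: ✓ CMP  NZCV=1000
5: ✓ MOVVC  r1←0xd0
6: · MOVHI
7: · MOVPL
8: ✓ CMP  NZCV=0010
9: ✓ MOVVC  r0←0xf6
10: ✓ SUBVC  r1←0x55
11: ✓ SUBGE  r2←0x77

VAL = 0xf6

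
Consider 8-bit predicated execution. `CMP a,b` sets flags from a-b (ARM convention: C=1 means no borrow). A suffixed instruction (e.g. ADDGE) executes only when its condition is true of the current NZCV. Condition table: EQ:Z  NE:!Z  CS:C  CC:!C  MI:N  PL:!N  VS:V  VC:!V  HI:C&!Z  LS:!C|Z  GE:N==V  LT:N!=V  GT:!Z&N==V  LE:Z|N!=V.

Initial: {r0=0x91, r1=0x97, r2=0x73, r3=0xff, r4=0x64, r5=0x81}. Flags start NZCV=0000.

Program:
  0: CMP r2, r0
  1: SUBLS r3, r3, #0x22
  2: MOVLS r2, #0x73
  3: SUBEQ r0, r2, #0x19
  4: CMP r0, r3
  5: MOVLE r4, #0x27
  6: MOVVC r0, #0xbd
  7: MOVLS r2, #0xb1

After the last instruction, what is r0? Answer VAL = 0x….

VAL = 0xbd

[0] flags=1001 → (cmp)
[1] flags=1001 LS?T → r3=0xdd
[2] flags=1001 LS?T → r2=0x73
[3] flags=1001 EQ?F → skip
[4] flags=1000 → (cmp)
[5] flags=1000 LE?T → r4=0x27
[6] flags=1000 VC?T → r0=0xbd
[7] flags=1000 LS?T → r2=0xb1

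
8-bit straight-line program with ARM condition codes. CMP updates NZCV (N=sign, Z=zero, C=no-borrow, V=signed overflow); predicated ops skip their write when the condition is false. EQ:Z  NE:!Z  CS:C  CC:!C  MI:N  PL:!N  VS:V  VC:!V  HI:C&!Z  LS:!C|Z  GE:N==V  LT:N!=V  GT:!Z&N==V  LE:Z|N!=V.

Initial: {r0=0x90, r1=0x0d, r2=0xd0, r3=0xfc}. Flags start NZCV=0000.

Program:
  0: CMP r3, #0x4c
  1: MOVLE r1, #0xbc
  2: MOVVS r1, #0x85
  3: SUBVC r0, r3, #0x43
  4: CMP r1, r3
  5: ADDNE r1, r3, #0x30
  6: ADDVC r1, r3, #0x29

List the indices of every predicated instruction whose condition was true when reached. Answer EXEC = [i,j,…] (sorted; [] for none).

0: ✓ CMP  NZCV=1010
1: ✓ MOVLE  r1←0xbc
2: · MOVVS
3: ✓ SUBVC  r0←0xb9
4: ✓ CMP  NZCV=1000
5: ✓ ADDNE  r1←0x2c
6: ✓ ADDVC  r1←0x25

EXEC = [1,3,5,6]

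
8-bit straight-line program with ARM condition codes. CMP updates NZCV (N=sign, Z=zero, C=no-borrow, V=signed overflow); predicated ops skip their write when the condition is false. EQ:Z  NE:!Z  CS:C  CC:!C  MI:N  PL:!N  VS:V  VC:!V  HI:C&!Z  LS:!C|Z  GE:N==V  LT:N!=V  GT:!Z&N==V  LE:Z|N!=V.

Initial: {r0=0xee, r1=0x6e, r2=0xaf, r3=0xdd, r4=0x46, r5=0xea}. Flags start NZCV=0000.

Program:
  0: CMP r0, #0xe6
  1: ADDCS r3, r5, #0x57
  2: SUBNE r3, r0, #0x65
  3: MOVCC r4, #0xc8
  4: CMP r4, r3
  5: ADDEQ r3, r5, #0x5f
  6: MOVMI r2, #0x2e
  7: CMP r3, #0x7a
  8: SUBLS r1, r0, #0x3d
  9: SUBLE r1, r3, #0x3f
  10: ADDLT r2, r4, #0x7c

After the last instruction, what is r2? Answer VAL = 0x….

0: ✓ CMP  NZCV=0010
1: ✓ ADDCS  r3←0x41
2: ✓ SUBNE  r3←0x89
3: · MOVCC
4: ✓ CMP  NZCV=1001
5: · ADDEQ
6: ✓ MOVMI  r2←0x2e
7: ✓ CMP  NZCV=0011
8: · SUBLS
9: ✓ SUBLE  r1←0x4a
10: ✓ ADDLT  r2←0xc2

VAL = 0xc2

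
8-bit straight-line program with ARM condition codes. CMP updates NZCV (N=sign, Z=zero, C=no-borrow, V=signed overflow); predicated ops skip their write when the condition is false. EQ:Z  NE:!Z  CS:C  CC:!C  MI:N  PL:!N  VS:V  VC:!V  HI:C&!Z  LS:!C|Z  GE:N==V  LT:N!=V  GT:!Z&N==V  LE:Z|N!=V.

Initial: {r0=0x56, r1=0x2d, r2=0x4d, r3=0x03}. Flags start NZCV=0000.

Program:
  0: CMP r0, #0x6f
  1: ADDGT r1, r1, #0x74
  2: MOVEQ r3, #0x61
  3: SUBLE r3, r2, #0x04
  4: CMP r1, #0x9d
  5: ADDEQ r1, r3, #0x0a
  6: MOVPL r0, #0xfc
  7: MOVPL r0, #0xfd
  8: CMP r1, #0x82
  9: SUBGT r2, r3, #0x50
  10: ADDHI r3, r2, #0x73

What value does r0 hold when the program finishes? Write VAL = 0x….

VAL = 0x56

0: ✓ CMP  NZCV=1000
1: · ADDGT
2: · MOVEQ
3: ✓ SUBLE  r3←0x49
4: ✓ CMP  NZCV=1001
5: · ADDEQ
6: · MOVPL
7: · MOVPL
8: ✓ CMP  NZCV=1001
9: ✓ SUBGT  r2←0xf9
10: · ADDHI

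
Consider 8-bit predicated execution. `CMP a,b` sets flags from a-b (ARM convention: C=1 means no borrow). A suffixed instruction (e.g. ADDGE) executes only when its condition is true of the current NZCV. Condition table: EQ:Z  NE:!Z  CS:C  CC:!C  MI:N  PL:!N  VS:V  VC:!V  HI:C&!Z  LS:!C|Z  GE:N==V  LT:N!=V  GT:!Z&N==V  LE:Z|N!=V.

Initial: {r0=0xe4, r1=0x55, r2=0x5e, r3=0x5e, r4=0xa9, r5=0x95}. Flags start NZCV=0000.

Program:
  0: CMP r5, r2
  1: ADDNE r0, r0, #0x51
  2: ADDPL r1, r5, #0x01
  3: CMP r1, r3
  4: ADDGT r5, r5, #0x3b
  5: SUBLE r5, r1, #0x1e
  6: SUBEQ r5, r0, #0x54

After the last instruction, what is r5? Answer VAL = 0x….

[0] flags=0011 → (cmp)
[1] flags=0011 NE?T → r0=0x35
[2] flags=0011 PL?T → r1=0x96
[3] flags=0011 → (cmp)
[4] flags=0011 GT?F → skip
[5] flags=0011 LE?T → r5=0x78
[6] flags=0011 EQ?F → skip

VAL = 0x78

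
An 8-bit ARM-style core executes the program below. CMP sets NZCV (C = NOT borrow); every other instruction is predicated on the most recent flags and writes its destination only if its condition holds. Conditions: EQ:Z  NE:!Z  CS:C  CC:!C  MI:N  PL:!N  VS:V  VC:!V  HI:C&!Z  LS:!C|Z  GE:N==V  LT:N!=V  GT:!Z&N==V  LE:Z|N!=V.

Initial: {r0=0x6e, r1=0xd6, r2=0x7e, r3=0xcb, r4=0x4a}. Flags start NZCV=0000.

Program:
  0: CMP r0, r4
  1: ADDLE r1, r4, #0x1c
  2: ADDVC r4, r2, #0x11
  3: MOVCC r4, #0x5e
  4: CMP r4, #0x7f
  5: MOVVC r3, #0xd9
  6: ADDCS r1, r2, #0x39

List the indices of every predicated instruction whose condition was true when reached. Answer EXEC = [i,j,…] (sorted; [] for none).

EXEC = [2,6]

0: ✓ CMP  NZCV=0010
1: · ADDLE
2: ✓ ADDVC  r4←0x8f
3: · MOVCC
4: ✓ CMP  NZCV=0011
5: · MOVVC
6: ✓ ADDCS  r1←0xb7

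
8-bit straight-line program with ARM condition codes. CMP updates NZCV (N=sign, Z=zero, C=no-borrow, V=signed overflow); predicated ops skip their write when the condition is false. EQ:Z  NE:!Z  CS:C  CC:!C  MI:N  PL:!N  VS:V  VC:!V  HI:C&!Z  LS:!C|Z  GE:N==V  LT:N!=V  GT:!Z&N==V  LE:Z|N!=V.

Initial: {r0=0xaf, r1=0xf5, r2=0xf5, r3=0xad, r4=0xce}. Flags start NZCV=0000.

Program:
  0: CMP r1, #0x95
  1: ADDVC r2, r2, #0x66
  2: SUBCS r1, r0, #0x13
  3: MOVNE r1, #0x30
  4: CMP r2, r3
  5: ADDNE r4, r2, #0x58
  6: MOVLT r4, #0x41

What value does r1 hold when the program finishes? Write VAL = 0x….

VAL = 0x30

[0] flags=0010 → (cmp)
[1] flags=0010 VC?T → r2=0x5b
[2] flags=0010 CS?T → r1=0x9c
[3] flags=0010 NE?T → r1=0x30
[4] flags=1001 → (cmp)
[5] flags=1001 NE?T → r4=0xb3
[6] flags=1001 LT?F → skip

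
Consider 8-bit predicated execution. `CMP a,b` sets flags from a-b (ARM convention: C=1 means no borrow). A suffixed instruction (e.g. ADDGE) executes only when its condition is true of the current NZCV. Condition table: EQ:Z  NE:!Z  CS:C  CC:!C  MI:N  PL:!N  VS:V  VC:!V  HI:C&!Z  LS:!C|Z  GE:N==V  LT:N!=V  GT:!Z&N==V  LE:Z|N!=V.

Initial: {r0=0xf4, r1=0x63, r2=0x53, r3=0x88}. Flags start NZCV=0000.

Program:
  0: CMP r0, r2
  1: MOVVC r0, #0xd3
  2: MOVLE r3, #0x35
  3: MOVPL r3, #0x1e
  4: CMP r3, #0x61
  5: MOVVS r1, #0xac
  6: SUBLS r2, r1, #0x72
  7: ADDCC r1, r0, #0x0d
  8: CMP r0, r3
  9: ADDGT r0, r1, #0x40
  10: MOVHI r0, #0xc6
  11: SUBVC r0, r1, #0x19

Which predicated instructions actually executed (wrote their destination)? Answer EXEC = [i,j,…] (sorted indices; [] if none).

EXEC = [1,2,6,7,10,11]

[0] flags=1010 → (cmp)
[1] flags=1010 VC?T → r0=0xd3
[2] flags=1010 LE?T → r3=0x35
[3] flags=1010 PL?F → skip
[4] flags=1000 → (cmp)
[5] flags=1000 VS?F → skip
[6] flags=1000 LS?T → r2=0xf1
[7] flags=1000 CC?T → r1=0xe0
[8] flags=1010 → (cmp)
[9] flags=1010 GT?F → skip
[10] flags=1010 HI?T → r0=0xc6
[11] flags=1010 VC?T → r0=0xc7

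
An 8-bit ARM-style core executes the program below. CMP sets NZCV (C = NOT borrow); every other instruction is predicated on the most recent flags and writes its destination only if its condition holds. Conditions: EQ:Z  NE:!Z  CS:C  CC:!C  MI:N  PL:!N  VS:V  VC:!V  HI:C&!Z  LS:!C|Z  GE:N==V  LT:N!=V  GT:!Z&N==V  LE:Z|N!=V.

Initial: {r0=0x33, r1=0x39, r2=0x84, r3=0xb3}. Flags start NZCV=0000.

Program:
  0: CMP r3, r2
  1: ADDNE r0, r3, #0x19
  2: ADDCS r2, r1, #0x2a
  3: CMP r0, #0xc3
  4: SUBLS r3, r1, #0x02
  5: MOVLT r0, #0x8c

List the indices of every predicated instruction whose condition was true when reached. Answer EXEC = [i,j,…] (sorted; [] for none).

[0] flags=0010 → (cmp)
[1] flags=0010 NE?T → r0=0xcc
[2] flags=0010 CS?T → r2=0x63
[3] flags=0010 → (cmp)
[4] flags=0010 LS?F → skip
[5] flags=0010 LT?F → skip

EXEC = [1,2]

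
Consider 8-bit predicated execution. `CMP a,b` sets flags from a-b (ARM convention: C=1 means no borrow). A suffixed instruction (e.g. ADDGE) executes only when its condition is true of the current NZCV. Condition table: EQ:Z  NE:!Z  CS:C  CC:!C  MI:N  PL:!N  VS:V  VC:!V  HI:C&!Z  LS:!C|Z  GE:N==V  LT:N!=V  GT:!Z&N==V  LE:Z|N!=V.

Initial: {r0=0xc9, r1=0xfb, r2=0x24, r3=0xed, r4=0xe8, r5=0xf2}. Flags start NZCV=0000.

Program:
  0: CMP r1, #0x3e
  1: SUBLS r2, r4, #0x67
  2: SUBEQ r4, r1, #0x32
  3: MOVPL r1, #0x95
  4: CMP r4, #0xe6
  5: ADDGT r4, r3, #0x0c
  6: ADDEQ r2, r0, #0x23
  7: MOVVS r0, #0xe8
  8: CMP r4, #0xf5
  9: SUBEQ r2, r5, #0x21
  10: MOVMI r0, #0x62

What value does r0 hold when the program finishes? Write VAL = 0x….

VAL = 0xc9

0: ✓ CMP  NZCV=1010
1: · SUBLS
2: · SUBEQ
3: · MOVPL
4: ✓ CMP  NZCV=0010
5: ✓ ADDGT  r4←0xf9
6: · ADDEQ
7: · MOVVS
8: ✓ CMP  NZCV=0010
9: · SUBEQ
10: · MOVMI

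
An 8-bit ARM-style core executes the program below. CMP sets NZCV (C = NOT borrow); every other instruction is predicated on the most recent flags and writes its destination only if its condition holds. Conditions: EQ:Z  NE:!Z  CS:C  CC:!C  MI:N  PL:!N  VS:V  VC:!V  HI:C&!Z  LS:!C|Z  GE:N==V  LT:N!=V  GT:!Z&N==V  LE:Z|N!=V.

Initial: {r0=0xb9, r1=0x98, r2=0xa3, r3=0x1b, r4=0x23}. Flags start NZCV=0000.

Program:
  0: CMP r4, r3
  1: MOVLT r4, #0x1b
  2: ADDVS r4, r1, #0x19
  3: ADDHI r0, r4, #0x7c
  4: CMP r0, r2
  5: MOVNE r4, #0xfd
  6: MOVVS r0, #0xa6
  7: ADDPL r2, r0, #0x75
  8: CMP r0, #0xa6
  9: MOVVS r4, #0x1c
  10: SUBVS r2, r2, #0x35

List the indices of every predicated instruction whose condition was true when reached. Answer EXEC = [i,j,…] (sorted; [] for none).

0: ✓ CMP  NZCV=0010
1: · MOVLT
2: · ADDVS
3: ✓ ADDHI  r0←0x9f
4: ✓ CMP  NZCV=1000
5: ✓ MOVNE  r4←0xfd
6: · MOVVS
7: · ADDPL
8: ✓ CMP  NZCV=1000
9: · MOVVS
10: · SUBVS

EXEC = [3,5]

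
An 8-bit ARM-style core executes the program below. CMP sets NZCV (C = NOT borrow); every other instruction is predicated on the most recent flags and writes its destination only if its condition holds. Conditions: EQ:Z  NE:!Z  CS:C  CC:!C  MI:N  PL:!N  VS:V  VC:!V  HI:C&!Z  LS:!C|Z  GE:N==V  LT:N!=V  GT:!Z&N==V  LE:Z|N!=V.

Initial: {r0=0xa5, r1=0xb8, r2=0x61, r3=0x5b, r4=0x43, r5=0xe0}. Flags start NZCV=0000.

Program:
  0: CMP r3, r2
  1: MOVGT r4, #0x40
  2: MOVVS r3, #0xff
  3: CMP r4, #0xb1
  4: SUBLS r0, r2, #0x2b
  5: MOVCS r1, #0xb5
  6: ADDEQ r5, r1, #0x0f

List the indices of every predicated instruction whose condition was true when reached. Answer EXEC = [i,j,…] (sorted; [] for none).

EXEC = [4]

0: ✓ CMP  NZCV=1000
1: · MOVGT
2: · MOVVS
3: ✓ CMP  NZCV=1001
4: ✓ SUBLS  r0←0x36
5: · MOVCS
6: · ADDEQ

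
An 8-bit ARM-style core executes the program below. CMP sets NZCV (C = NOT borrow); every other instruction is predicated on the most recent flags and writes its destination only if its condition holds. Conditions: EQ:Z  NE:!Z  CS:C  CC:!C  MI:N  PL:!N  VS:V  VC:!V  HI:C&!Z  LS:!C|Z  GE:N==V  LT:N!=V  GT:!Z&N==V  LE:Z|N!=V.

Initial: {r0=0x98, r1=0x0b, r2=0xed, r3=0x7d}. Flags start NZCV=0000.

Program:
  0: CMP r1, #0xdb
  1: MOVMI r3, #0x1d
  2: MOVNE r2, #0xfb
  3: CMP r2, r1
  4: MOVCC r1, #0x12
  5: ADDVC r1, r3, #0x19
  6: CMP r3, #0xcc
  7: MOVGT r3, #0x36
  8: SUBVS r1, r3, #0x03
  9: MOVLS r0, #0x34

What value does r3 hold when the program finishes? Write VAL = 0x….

[0] flags=0000 → (cmp)
[1] flags=0000 MI?F → skip
[2] flags=0000 NE?T → r2=0xfb
[3] flags=1010 → (cmp)
[4] flags=1010 CC?F → skip
[5] flags=1010 VC?T → r1=0x96
[6] flags=1001 → (cmp)
[7] flags=1001 GT?T → r3=0x36
[8] flags=1001 VS?T → r1=0x33
[9] flags=1001 LS?T → r0=0x34

VAL = 0x36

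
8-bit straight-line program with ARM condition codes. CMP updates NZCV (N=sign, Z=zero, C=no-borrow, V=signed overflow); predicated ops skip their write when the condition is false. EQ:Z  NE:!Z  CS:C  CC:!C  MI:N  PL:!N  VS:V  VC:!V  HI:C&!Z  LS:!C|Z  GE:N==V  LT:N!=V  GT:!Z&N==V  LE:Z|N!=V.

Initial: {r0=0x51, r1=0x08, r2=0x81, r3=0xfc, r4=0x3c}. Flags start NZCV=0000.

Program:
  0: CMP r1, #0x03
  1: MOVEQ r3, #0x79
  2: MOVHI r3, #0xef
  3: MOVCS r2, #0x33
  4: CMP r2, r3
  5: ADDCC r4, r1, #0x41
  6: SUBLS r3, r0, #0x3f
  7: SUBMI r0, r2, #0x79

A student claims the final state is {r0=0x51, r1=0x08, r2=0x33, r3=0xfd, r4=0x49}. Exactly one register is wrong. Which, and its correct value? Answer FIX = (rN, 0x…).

FIX = (r3, 0x12)

0: ✓ CMP  NZCV=0010
1: · MOVEQ
2: ✓ MOVHI  r3←0xef
3: ✓ MOVCS  r2←0x33
4: ✓ CMP  NZCV=0000
5: ✓ ADDCC  r4←0x49
6: ✓ SUBLS  r3←0x12
7: · SUBMI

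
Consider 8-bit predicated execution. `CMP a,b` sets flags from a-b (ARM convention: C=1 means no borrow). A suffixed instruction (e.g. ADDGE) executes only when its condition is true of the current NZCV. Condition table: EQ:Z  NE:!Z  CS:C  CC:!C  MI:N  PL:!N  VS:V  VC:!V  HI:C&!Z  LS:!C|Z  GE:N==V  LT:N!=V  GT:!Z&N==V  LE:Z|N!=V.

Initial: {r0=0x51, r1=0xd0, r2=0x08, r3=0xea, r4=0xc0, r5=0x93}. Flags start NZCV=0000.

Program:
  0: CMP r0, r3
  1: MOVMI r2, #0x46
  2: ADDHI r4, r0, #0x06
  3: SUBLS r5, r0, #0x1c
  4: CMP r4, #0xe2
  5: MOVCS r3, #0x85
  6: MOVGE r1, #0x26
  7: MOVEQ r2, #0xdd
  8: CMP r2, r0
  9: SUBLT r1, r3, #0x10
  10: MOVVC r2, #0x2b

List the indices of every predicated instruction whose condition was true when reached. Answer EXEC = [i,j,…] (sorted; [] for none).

0: ✓ CMP  NZCV=0000
1: · MOVMI
2: · ADDHI
3: ✓ SUBLS  r5←0x35
4: ✓ CMP  NZCV=1000
5: · MOVCS
6: · MOVGE
7: · MOVEQ
8: ✓ CMP  NZCV=1000
9: ✓ SUBLT  r1←0xda
10: ✓ MOVVC  r2←0x2b

EXEC = [3,9,10]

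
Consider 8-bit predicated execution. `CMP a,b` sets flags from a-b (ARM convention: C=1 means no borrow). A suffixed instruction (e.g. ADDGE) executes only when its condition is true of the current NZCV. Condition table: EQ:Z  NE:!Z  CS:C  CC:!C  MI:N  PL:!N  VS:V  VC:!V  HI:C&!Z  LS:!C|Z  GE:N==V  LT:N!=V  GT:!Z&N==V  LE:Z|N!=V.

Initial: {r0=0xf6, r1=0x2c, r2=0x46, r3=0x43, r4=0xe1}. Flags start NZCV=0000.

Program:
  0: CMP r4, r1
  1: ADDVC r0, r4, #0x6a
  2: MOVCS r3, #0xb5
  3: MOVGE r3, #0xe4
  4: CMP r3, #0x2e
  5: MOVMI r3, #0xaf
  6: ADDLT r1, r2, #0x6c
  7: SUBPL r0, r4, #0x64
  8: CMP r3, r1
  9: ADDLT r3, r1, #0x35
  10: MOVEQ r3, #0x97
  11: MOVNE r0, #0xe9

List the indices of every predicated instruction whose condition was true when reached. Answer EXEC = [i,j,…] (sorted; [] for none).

EXEC = [1,2,5,6,9,11]

0: ✓ CMP  NZCV=1010
1: ✓ ADDVC  r0←0x4b
2: ✓ MOVCS  r3←0xb5
3: · MOVGE
4: ✓ CMP  NZCV=1010
5: ✓ MOVMI  r3←0xaf
6: ✓ ADDLT  r1←0xb2
7: · SUBPL
8: ✓ CMP  NZCV=1000
9: ✓ ADDLT  r3←0xe7
10: · MOVEQ
11: ✓ MOVNE  r0←0xe9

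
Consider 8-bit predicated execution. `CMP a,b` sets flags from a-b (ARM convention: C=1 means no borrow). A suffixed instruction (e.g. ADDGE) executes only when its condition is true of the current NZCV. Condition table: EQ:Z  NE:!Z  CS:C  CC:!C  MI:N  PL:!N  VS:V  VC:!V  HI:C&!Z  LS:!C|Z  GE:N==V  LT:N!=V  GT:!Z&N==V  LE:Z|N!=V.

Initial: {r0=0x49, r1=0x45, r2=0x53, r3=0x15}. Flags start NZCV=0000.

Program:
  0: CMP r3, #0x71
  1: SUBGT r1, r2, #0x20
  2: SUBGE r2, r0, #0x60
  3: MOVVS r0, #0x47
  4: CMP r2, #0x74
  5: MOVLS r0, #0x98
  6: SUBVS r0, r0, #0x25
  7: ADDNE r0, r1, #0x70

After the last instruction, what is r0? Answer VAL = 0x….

0: ✓ CMP  NZCV=1000
1: · SUBGT
2: · SUBGE
3: · MOVVS
4: ✓ CMP  NZCV=1000
5: ✓ MOVLS  r0←0x98
6: · SUBVS
7: ✓ ADDNE  r0←0xb5

VAL = 0xb5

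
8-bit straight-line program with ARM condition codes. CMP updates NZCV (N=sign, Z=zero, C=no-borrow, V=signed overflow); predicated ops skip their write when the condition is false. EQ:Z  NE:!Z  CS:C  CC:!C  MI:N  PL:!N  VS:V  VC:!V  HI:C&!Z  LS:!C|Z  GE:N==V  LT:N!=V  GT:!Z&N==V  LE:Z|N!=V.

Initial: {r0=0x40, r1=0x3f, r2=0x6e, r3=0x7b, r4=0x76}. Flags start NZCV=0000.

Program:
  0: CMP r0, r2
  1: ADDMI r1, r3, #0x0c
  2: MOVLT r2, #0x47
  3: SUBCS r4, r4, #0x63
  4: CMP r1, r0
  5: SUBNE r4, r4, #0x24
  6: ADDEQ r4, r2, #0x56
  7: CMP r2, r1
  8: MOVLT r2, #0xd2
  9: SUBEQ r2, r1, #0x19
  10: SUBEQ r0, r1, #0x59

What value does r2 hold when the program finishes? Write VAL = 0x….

[0] flags=1000 → (cmp)
[1] flags=1000 MI?T → r1=0x87
[2] flags=1000 LT?T → r2=0x47
[3] flags=1000 CS?F → skip
[4] flags=0011 → (cmp)
[5] flags=0011 NE?T → r4=0x52
[6] flags=0011 EQ?F → skip
[7] flags=1001 → (cmp)
[8] flags=1001 LT?F → skip
[9] flags=1001 EQ?F → skip
[10] flags=1001 EQ?F → skip

VAL = 0x47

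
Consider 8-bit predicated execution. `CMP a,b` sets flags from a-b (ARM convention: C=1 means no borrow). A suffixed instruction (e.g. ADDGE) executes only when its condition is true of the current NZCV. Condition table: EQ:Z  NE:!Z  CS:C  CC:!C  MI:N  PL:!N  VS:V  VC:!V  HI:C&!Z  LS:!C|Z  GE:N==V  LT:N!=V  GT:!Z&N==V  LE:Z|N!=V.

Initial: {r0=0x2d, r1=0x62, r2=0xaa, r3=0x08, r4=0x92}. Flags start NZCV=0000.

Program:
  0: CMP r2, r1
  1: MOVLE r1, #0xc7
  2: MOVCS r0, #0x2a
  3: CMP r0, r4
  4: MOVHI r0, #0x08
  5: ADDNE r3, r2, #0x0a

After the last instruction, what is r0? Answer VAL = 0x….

0: ✓ CMP  NZCV=0011
1: ✓ MOVLE  r1←0xc7
2: ✓ MOVCS  r0←0x2a
3: ✓ CMP  NZCV=1001
4: · MOVHI
5: ✓ ADDNE  r3←0xb4

VAL = 0x2a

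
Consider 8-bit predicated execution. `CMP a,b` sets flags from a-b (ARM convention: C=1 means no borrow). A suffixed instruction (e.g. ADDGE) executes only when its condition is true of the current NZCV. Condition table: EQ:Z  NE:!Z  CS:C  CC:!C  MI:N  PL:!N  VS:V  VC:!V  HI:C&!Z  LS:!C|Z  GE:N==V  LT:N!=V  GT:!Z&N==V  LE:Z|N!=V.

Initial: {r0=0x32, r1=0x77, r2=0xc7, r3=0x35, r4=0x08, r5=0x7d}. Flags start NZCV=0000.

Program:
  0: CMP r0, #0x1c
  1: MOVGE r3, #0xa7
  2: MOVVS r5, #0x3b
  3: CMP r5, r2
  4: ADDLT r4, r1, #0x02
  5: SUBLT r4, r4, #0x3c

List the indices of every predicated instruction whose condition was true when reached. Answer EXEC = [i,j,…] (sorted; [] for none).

0: ✓ CMP  NZCV=0010
1: ✓ MOVGE  r3←0xa7
2: · MOVVS
3: ✓ CMP  NZCV=1001
4: · ADDLT
5: · SUBLT

EXEC = [1]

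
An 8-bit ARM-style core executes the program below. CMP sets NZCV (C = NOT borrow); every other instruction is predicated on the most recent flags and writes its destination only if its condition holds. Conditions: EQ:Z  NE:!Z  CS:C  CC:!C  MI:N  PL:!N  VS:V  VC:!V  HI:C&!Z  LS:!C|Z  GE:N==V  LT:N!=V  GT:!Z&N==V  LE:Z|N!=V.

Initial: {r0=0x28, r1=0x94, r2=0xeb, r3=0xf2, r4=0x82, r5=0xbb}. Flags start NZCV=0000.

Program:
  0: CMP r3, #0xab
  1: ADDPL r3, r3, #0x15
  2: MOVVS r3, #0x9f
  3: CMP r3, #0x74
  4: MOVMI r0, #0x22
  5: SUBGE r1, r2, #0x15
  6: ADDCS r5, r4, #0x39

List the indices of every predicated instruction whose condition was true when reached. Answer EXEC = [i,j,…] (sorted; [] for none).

EXEC = [1,4]

0: ✓ CMP  NZCV=0010
1: ✓ ADDPL  r3←0x07
2: · MOVVS
3: ✓ CMP  NZCV=1000
4: ✓ MOVMI  r0←0x22
5: · SUBGE
6: · ADDCS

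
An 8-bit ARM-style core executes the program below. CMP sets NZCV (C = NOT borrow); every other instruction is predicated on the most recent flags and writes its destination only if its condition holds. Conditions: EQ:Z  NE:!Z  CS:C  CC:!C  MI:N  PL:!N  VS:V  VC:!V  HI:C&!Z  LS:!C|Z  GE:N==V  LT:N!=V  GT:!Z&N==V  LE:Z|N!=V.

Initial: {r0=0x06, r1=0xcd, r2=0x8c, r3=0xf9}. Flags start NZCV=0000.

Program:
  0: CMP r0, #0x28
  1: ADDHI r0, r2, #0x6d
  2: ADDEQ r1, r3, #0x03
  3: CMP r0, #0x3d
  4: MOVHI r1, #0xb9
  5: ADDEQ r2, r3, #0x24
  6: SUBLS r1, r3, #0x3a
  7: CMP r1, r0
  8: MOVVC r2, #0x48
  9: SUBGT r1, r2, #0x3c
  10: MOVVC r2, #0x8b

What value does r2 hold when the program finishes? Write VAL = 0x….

VAL = 0x8b

0: ✓ CMP  NZCV=1000
1: · ADDHI
2: · ADDEQ
3: ✓ CMP  NZCV=1000
4: · MOVHI
5: · ADDEQ
6: ✓ SUBLS  r1←0xbf
7: ✓ CMP  NZCV=1010
8: ✓ MOVVC  r2←0x48
9: · SUBGT
10: ✓ MOVVC  r2←0x8b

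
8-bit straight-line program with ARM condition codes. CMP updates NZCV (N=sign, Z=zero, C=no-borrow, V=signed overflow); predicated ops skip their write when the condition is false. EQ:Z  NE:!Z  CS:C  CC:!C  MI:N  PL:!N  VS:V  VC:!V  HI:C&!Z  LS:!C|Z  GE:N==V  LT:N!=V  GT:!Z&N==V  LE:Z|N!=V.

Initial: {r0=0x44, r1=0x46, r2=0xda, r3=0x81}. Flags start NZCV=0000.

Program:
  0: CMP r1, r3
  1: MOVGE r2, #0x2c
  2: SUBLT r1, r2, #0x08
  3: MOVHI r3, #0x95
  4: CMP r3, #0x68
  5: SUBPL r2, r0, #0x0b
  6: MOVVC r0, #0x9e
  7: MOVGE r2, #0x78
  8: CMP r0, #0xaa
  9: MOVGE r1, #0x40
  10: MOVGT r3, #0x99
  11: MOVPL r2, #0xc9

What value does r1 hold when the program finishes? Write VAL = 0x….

VAL = 0x40

0: ✓ CMP  NZCV=1001
1: ✓ MOVGE  r2←0x2c
2: · SUBLT
3: · MOVHI
4: ✓ CMP  NZCV=0011
5: ✓ SUBPL  r2←0x39
6: · MOVVC
7: · MOVGE
8: ✓ CMP  NZCV=1001
9: ✓ MOVGE  r1←0x40
10: ✓ MOVGT  r3←0x99
11: · MOVPL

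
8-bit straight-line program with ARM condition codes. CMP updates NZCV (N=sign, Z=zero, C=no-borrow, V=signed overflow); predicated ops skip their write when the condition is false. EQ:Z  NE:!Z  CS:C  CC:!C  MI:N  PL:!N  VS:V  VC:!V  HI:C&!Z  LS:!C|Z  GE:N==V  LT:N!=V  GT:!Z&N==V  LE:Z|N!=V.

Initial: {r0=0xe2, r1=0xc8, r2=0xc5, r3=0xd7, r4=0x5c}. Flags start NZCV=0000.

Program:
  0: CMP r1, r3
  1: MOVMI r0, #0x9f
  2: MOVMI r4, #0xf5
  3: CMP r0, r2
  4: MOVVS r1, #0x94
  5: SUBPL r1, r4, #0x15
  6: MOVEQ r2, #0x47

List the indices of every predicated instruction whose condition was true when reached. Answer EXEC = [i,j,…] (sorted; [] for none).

EXEC = [1,2]

0: ✓ CMP  NZCV=1000
1: ✓ MOVMI  r0←0x9f
2: ✓ MOVMI  r4←0xf5
3: ✓ CMP  NZCV=1000
4: · MOVVS
5: · SUBPL
6: · MOVEQ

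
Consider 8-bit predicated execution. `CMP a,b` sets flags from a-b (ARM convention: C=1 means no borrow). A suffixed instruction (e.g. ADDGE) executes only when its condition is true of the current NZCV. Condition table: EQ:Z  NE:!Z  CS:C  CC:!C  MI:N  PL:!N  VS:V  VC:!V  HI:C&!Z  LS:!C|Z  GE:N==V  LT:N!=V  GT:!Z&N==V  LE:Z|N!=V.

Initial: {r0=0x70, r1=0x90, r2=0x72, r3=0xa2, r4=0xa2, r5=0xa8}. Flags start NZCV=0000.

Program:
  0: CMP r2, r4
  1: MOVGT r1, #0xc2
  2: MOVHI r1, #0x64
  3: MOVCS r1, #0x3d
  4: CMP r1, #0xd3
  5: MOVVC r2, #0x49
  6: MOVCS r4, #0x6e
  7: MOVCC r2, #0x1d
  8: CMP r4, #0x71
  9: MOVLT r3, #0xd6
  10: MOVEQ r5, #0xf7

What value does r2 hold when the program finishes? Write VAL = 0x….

[0] flags=1001 → (cmp)
[1] flags=1001 GT?T → r1=0xc2
[2] flags=1001 HI?F → skip
[3] flags=1001 CS?F → skip
[4] flags=1000 → (cmp)
[5] flags=1000 VC?T → r2=0x49
[6] flags=1000 CS?F → skip
[7] flags=1000 CC?T → r2=0x1d
[8] flags=0011 → (cmp)
[9] flags=0011 LT?T → r3=0xd6
[10] flags=0011 EQ?F → skip

VAL = 0x1d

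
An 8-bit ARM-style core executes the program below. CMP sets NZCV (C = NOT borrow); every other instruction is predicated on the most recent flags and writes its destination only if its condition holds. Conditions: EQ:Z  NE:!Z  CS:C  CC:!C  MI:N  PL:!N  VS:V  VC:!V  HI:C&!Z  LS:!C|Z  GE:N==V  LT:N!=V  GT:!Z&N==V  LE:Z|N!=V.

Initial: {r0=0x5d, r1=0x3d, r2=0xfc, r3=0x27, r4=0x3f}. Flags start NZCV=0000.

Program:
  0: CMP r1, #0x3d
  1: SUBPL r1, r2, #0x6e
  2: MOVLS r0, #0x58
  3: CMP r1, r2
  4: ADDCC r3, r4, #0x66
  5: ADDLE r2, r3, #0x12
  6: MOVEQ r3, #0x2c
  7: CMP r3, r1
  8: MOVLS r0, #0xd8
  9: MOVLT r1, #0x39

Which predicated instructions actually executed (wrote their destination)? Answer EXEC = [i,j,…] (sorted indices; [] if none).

EXEC = [1,2,4,5]

[0] flags=0110 → (cmp)
[1] flags=0110 PL?T → r1=0x8e
[2] flags=0110 LS?T → r0=0x58
[3] flags=1000 → (cmp)
[4] flags=1000 CC?T → r3=0xa5
[5] flags=1000 LE?T → r2=0xb7
[6] flags=1000 EQ?F → skip
[7] flags=0010 → (cmp)
[8] flags=0010 LS?F → skip
[9] flags=0010 LT?F → skip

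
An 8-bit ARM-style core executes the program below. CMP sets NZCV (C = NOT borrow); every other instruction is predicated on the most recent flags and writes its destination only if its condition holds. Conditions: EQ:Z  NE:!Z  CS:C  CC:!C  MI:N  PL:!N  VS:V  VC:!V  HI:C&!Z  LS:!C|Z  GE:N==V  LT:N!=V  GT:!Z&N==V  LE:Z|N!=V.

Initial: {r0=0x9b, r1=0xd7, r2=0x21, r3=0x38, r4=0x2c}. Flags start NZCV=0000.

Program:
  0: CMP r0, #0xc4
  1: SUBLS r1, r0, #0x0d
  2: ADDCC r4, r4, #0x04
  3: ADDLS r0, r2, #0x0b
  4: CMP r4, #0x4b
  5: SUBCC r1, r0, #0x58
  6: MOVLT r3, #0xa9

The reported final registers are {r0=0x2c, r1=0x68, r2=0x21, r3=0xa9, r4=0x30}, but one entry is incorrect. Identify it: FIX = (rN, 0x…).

0: ✓ CMP  NZCV=1000
1: ✓ SUBLS  r1←0x8e
2: ✓ ADDCC  r4←0x30
3: ✓ ADDLS  r0←0x2c
4: ✓ CMP  NZCV=1000
5: ✓ SUBCC  r1←0xd4
6: ✓ MOVLT  r3←0xa9

FIX = (r1, 0xd4)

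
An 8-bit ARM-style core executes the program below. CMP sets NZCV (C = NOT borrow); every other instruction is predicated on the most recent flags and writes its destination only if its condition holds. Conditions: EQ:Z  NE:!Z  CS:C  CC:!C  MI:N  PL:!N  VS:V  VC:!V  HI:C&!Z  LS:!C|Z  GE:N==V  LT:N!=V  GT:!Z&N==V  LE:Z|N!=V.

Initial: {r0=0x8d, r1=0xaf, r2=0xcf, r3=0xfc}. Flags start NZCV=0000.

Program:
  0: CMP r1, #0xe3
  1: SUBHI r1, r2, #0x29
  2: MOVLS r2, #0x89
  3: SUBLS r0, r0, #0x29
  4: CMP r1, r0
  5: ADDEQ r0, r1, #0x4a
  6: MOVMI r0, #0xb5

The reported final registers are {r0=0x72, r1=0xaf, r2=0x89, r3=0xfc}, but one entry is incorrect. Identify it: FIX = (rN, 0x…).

[0] flags=1000 → (cmp)
[1] flags=1000 HI?F → skip
[2] flags=1000 LS?T → r2=0x89
[3] flags=1000 LS?T → r0=0x64
[4] flags=0011 → (cmp)
[5] flags=0011 EQ?F → skip
[6] flags=0011 MI?F → skip

FIX = (r0, 0x64)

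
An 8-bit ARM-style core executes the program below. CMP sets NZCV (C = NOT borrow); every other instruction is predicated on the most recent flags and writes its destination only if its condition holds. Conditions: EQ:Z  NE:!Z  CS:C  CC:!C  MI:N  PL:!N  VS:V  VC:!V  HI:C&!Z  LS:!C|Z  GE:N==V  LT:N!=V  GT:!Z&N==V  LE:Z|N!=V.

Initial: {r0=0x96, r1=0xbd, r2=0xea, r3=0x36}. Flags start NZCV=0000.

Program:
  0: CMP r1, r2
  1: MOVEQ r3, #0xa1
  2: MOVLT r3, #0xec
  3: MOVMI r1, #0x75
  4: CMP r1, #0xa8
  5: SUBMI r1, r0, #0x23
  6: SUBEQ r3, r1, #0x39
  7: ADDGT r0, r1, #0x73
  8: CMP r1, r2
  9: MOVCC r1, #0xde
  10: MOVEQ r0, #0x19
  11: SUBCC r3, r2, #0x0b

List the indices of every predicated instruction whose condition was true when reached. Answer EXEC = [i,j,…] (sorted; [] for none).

EXEC = [2,3,5,7,9,11]

[0] flags=1000 → (cmp)
[1] flags=1000 EQ?F → skip
[2] flags=1000 LT?T → r3=0xec
[3] flags=1000 MI?T → r1=0x75
[4] flags=1001 → (cmp)
[5] flags=1001 MI?T → r1=0x73
[6] flags=1001 EQ?F → skip
[7] flags=1001 GT?T → r0=0xe6
[8] flags=1001 → (cmp)
[9] flags=1001 CC?T → r1=0xde
[10] flags=1001 EQ?F → skip
[11] flags=1001 CC?T → r3=0xdf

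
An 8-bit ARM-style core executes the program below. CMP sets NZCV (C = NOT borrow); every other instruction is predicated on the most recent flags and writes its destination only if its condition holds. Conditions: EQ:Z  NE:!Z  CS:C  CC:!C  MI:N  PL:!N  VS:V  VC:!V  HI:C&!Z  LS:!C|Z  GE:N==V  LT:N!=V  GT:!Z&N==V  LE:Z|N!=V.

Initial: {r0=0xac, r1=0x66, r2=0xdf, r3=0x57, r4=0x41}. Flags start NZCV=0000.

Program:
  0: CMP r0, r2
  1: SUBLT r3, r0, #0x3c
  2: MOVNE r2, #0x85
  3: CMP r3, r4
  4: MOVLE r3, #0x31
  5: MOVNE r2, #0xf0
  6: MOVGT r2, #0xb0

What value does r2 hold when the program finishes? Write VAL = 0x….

VAL = 0xb0

0: ✓ CMP  NZCV=1000
1: ✓ SUBLT  r3←0x70
2: ✓ MOVNE  r2←0x85
3: ✓ CMP  NZCV=0010
4: · MOVLE
5: ✓ MOVNE  r2←0xf0
6: ✓ MOVGT  r2←0xb0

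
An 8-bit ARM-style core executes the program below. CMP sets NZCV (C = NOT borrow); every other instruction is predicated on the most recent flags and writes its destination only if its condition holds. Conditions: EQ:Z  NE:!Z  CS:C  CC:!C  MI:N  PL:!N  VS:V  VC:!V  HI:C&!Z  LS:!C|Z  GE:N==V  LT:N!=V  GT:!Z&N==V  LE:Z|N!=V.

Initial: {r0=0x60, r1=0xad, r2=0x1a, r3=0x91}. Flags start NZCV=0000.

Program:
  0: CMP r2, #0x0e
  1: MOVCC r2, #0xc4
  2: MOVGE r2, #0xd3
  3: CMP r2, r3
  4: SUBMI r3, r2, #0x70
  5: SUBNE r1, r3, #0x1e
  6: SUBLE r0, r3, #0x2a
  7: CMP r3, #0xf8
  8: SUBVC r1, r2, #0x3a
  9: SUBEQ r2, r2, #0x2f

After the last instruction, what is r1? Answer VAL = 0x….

VAL = 0x99

[0] flags=0010 → (cmp)
[1] flags=0010 CC?F → skip
[2] flags=0010 GE?T → r2=0xd3
[3] flags=0010 → (cmp)
[4] flags=0010 MI?F → skip
[5] flags=0010 NE?T → r1=0x73
[6] flags=0010 LE?F → skip
[7] flags=1000 → (cmp)
[8] flags=1000 VC?T → r1=0x99
[9] flags=1000 EQ?F → skip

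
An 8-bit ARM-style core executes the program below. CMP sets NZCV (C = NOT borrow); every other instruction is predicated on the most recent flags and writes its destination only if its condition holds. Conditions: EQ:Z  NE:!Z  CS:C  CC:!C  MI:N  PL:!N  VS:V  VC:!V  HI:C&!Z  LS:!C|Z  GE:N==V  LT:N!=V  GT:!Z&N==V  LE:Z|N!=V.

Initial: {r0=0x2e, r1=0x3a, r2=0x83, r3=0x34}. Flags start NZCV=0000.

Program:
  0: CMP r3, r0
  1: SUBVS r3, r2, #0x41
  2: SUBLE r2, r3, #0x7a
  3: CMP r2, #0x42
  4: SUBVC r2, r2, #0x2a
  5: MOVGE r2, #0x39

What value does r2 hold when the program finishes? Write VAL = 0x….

VAL = 0x83

0: ✓ CMP  NZCV=0010
1: · SUBVS
2: · SUBLE
3: ✓ CMP  NZCV=0011
4: · SUBVC
5: · MOVGE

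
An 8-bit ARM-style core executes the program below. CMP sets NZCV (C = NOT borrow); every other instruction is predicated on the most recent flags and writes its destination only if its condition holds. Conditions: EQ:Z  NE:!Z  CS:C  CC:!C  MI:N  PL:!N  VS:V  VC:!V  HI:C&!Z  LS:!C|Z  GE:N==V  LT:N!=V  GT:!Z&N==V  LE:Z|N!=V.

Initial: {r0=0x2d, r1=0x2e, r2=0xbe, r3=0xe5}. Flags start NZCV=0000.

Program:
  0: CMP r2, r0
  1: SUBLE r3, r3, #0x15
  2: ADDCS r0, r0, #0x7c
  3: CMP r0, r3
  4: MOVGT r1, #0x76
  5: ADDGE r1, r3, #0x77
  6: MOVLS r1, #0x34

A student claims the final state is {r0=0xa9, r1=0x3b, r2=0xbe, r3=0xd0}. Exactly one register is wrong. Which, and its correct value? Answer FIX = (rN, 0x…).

0: ✓ CMP  NZCV=1010
1: ✓ SUBLE  r3←0xd0
2: ✓ ADDCS  r0←0xa9
3: ✓ CMP  NZCV=1000
4: · MOVGT
5: · ADDGE
6: ✓ MOVLS  r1←0x34

FIX = (r1, 0x34)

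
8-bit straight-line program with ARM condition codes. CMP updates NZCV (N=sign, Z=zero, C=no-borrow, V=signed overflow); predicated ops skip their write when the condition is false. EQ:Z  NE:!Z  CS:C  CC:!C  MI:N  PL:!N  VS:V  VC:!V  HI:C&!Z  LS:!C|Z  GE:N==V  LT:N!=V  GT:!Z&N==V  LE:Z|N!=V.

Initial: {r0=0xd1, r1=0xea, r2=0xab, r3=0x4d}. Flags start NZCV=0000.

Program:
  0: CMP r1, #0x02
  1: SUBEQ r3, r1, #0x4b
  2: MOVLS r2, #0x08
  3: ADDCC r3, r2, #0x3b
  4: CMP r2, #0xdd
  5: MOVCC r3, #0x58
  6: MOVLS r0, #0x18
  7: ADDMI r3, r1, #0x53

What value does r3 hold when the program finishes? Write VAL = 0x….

0: ✓ CMP  NZCV=1010
1: · SUBEQ
2: · MOVLS
3: · ADDCC
4: ✓ CMP  NZCV=1000
5: ✓ MOVCC  r3←0x58
6: ✓ MOVLS  r0←0x18
7: ✓ ADDMI  r3←0x3d

VAL = 0x3d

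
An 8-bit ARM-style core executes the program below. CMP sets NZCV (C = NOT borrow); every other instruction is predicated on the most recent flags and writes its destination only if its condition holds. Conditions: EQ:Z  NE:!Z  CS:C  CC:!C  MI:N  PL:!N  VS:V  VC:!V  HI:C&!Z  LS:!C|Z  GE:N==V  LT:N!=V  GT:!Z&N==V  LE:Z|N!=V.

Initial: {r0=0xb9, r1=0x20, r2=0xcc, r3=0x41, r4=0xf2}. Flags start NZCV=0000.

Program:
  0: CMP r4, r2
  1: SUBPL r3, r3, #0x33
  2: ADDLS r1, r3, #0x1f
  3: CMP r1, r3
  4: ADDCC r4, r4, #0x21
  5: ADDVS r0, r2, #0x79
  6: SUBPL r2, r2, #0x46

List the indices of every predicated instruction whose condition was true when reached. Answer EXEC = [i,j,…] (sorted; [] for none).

[0] flags=0010 → (cmp)
[1] flags=0010 PL?T → r3=0x0e
[2] flags=0010 LS?F → skip
[3] flags=0010 → (cmp)
[4] flags=0010 CC?F → skip
[5] flags=0010 VS?F → skip
[6] flags=0010 PL?T → r2=0x86

EXEC = [1,6]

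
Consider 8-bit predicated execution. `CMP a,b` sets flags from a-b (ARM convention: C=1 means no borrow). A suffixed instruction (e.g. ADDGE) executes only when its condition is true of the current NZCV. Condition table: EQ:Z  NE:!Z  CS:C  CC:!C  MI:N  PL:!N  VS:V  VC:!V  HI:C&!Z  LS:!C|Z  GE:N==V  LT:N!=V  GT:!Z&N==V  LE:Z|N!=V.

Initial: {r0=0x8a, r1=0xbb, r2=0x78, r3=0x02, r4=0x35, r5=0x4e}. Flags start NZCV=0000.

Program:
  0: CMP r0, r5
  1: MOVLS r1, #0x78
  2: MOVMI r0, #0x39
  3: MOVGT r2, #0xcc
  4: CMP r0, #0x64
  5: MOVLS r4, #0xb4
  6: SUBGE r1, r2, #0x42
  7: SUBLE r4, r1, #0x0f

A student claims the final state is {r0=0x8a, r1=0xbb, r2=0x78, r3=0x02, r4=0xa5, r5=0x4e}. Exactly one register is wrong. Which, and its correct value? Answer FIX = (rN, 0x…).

FIX = (r4, 0xac)

0: ✓ CMP  NZCV=0011
1: · MOVLS
2: · MOVMI
3: · MOVGT
4: ✓ CMP  NZCV=0011
5: · MOVLS
6: · SUBGE
7: ✓ SUBLE  r4←0xac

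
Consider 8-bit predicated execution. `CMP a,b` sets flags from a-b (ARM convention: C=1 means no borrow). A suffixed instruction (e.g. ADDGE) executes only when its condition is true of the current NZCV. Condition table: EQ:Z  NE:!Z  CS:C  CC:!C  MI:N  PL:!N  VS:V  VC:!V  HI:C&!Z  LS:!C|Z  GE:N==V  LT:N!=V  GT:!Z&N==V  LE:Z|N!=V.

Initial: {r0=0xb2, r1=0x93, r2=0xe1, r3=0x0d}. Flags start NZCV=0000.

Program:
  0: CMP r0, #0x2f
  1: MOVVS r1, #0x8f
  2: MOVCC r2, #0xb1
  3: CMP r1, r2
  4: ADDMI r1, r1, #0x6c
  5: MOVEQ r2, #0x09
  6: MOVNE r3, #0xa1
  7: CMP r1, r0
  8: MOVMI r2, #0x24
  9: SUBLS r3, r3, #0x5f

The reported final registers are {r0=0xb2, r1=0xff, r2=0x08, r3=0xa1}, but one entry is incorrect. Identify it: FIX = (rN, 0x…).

[0] flags=1010 → (cmp)
[1] flags=1010 VS?F → skip
[2] flags=1010 CC?F → skip
[3] flags=1000 → (cmp)
[4] flags=1000 MI?T → r1=0xff
[5] flags=1000 EQ?F → skip
[6] flags=1000 NE?T → r3=0xa1
[7] flags=0010 → (cmp)
[8] flags=0010 MI?F → skip
[9] flags=0010 LS?F → skip

FIX = (r2, 0xe1)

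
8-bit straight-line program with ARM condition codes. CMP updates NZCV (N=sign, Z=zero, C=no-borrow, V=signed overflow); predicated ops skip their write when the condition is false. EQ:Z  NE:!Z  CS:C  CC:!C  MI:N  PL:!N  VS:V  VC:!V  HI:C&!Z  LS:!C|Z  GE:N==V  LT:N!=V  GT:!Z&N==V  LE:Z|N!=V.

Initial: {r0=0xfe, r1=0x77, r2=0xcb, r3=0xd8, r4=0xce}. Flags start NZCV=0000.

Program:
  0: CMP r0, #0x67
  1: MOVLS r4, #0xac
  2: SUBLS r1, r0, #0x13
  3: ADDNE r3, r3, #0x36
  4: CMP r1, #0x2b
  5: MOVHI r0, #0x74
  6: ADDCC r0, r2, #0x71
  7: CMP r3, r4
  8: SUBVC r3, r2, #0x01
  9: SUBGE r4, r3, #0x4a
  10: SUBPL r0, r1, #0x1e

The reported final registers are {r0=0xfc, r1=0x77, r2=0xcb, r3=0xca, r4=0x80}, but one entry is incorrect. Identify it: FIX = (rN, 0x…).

0: ✓ CMP  NZCV=1010
1: · MOVLS
2: · SUBLS
3: ✓ ADDNE  r3←0x0e
4: ✓ CMP  NZCV=0010
5: ✓ MOVHI  r0←0x74
6: · ADDCC
7: ✓ CMP  NZCV=0000
8: ✓ SUBVC  r3←0xca
9: ✓ SUBGE  r4←0x80
10: ✓ SUBPL  r0←0x59

FIX = (r0, 0x59)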